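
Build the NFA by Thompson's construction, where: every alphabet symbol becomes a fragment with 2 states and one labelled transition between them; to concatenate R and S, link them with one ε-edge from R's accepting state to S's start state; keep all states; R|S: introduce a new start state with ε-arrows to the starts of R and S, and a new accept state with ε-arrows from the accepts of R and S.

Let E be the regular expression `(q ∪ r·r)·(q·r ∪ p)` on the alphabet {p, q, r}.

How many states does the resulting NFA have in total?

16

Building bottom-up:
Each of the 6 symbol leaves contributes a 2-state fragment.
  r·r → 4 states
  q ∪ r·r → 8 states
  q·r → 4 states
  q·r ∪ p → 8 states
  (q ∪ r·r)·(q·r ∪ p) → 16 states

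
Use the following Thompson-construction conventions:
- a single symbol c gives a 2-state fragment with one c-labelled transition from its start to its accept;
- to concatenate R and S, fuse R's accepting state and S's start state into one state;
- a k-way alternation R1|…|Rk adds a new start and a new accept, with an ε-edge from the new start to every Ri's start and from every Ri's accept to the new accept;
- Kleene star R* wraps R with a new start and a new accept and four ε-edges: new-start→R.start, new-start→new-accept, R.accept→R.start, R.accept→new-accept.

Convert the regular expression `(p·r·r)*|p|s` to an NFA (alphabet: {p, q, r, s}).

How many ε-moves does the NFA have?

10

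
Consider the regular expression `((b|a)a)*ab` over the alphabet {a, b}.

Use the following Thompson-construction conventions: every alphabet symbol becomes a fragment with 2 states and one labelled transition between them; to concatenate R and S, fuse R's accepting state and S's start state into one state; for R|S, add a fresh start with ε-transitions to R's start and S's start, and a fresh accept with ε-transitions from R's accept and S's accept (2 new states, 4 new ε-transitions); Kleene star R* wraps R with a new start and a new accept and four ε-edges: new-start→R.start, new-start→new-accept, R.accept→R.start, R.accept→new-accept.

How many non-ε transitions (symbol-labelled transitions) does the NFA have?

5

Per subexpression:
Each of the 5 symbol leaves contributes exactly 1 symbol transition.
  b|a → 2 symbol transitions
  (b|a)a → 3 symbol transitions
  ((b|a)a)* → 3 symbol transitions
  ((b|a)a)*ab → 5 symbol transitions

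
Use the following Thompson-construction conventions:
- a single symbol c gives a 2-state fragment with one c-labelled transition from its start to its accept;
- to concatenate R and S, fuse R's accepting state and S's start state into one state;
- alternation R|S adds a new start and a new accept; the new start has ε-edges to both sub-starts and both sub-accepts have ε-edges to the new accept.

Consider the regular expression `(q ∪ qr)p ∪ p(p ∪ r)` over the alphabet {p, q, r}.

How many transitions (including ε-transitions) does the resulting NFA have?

19

Per subexpression:
Each of the 7 symbol leaves contributes 1 transition (1 symbol, 0 ε).
  qr : 2 transitions (2 symbol, 0 ε)
  q ∪ qr : 7 transitions (3 symbol, 4 ε)
  (q ∪ qr)p : 8 transitions (4 symbol, 4 ε)
  p ∪ r : 6 transitions (2 symbol, 4 ε)
  p(p ∪ r) : 7 transitions (3 symbol, 4 ε)
  (q ∪ qr)p ∪ p(p ∪ r) : 19 transitions (7 symbol, 12 ε)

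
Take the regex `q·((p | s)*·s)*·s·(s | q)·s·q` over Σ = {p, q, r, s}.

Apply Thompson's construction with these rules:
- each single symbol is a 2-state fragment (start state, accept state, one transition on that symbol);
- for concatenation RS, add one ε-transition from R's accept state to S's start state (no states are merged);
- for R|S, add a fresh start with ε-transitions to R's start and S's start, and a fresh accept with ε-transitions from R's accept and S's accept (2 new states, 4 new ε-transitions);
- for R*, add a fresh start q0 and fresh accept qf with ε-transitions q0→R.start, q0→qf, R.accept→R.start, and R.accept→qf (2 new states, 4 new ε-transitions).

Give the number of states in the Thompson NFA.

26

By structural recursion:
Each of the 9 symbol leaves contributes a 2-state fragment.
  p | s → 6 states
  (p | s)* → 8 states
  (p | s)*·s → 10 states
  ((p | s)*·s)* → 12 states
  s | q → 6 states
  q·((p | s)*·s)*·s·(s | q)·s·q → 26 states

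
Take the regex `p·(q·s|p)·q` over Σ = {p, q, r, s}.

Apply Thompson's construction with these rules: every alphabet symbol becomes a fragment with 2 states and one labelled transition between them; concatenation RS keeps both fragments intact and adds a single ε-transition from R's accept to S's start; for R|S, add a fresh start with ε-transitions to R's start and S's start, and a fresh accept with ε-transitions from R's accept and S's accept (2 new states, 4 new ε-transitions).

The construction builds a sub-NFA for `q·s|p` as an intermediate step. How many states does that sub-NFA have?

8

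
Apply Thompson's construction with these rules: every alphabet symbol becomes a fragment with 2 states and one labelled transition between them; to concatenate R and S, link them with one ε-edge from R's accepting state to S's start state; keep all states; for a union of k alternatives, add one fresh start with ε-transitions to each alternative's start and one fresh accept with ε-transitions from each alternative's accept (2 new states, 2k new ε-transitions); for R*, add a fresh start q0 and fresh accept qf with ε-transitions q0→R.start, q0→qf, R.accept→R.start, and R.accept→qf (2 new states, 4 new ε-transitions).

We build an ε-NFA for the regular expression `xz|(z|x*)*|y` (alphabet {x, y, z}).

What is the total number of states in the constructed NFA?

18

By structural recursion:
Each of the 5 symbol leaves contributes a 2-state fragment.
  xz : 4 states
  x* : 4 states
  z|x* : 8 states
  (z|x*)* : 10 states
  xz|(z|x*)*|y : 18 states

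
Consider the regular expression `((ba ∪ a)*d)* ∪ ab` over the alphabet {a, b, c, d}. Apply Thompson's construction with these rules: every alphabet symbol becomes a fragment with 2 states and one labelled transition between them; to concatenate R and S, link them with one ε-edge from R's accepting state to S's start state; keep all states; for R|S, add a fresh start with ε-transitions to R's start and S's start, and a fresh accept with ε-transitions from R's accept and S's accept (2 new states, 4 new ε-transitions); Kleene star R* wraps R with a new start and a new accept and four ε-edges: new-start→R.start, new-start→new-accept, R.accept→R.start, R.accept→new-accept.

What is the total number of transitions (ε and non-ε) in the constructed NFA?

Building bottom-up:
Each of the 6 symbol leaves contributes 1 transition (1 symbol, 0 ε).
  ba → 3 transitions (2 symbol, 1 ε)
  ba ∪ a → 8 transitions (3 symbol, 5 ε)
  (ba ∪ a)* → 12 transitions (3 symbol, 9 ε)
  (ba ∪ a)*d → 14 transitions (4 symbol, 10 ε)
  ((ba ∪ a)*d)* → 18 transitions (4 symbol, 14 ε)
  ab → 3 transitions (2 symbol, 1 ε)
  ((ba ∪ a)*d)* ∪ ab → 25 transitions (6 symbol, 19 ε)

25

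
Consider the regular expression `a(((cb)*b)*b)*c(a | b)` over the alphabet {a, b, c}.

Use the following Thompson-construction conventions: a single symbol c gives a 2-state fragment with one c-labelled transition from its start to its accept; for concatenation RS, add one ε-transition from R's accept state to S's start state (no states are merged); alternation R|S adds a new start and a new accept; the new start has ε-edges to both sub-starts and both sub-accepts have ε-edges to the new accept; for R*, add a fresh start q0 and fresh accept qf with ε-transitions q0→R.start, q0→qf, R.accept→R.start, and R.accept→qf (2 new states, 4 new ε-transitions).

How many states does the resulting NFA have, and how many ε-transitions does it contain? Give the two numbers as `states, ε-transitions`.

24, 22

Recursing over subexpressions:
Each of the 8 symbol leaves contributes 2 states and 0 ε-transitions.
  cb → 4 states, 1 ε-transition
  (cb)* → 6 states, 5 ε-transitions
  (cb)*b → 8 states, 6 ε-transitions
  ((cb)*b)* → 10 states, 10 ε-transitions
  ((cb)*b)*b → 12 states, 11 ε-transitions
  (((cb)*b)*b)* → 14 states, 15 ε-transitions
  a | b → 6 states, 4 ε-transitions
  a(((cb)*b)*b)*c(a | b) → 24 states, 22 ε-transitions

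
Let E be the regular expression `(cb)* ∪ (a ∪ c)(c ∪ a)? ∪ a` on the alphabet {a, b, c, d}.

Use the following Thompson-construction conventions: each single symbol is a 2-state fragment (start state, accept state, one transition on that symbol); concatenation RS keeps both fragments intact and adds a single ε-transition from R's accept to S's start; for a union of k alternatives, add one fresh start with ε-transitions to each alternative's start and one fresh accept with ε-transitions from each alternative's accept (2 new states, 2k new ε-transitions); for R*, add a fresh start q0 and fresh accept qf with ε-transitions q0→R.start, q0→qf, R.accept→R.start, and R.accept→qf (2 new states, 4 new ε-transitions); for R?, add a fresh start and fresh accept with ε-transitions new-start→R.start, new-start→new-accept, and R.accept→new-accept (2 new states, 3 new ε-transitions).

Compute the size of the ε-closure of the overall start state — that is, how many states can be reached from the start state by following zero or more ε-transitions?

Work bottom-up. For each fragment F, track |ε-closure(F.start)| and whether F's accept lies in that closure (i.e. whether F accepts ε). A single-symbol fragment has closure size 1 and does not accept ε.
  cb → same as the first factor's closure: |closure| = 1
  (cb)* → the star's fresh start ε-reaches both the body's start and the fresh accept: |closure| = 2 + 1 = 3
  a ∪ c → new start ε-reaches every alternative's start; none of them accept ε, so the new accept is not reached: |closure| = 1 + 1 + 1 = 3
  c ∪ a → new start ε-reaches every alternative's start; none of them accept ε, so the new accept is not reached: |closure| = 1 + 1 + 1 = 3
  (c ∪ a)? → new start has ε-edges to the inner start and to the new accept, so |closure| = 2 + 3 = 5
  (a ∪ c)(c ∪ a)? → |closure| equals the left operand's closure size = 3 (its accept is not ε-reachable, so the closure stops there)
  (cb)* ∪ (a ∪ c)(c ∪ a)? ∪ a → |closure| = 1 (new start) + (3 + 3 + 1) + 1 (new accept, since some branch ε-reaches its own accept) = 9

9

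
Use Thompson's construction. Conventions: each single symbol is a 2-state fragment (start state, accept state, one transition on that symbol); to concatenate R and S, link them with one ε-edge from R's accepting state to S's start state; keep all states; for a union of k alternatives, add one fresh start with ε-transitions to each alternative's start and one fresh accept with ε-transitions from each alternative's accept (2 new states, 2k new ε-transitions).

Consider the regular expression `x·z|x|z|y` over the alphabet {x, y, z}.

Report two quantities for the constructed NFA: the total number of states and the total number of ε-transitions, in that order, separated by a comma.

12, 9

Per subexpression:
Each of the 5 symbol leaves contributes 2 states and 0 ε-transitions.
  x·z = 4 states, 1 ε-transition
  x·z|x|z|y = 12 states, 9 ε-transitions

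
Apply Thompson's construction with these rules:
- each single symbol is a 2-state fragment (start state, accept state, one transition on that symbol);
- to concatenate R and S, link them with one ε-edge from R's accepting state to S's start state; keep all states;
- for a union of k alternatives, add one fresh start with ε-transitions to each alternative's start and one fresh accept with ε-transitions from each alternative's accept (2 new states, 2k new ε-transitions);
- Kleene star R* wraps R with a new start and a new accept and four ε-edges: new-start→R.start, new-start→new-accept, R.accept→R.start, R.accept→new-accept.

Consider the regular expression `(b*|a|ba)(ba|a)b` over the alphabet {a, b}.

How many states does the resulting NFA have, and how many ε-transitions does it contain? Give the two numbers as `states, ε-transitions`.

22, 18

Per subexpression:
Each of the 8 symbol leaves contributes 2 states and 0 ε-transitions.
  b* : 4 states, 4 ε-transitions
  ba : 4 states, 1 ε-transition
  b*|a|ba : 12 states, 11 ε-transitions
  ba : 4 states, 1 ε-transition
  ba|a : 8 states, 5 ε-transitions
  (b*|a|ba)(ba|a)b : 22 states, 18 ε-transitions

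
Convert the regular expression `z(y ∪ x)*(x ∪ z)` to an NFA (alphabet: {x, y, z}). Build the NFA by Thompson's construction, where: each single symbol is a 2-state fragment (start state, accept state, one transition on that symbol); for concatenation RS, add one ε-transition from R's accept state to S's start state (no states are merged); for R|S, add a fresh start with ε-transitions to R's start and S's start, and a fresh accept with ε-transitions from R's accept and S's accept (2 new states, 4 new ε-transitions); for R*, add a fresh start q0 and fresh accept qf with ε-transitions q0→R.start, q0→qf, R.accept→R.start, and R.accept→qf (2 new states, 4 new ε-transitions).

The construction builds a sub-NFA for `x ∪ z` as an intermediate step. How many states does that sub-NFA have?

Fragment for `x ∪ z`:
Each of the 2 symbol leaves contributes a 2-state fragment.
  x ∪ z : 6 states

6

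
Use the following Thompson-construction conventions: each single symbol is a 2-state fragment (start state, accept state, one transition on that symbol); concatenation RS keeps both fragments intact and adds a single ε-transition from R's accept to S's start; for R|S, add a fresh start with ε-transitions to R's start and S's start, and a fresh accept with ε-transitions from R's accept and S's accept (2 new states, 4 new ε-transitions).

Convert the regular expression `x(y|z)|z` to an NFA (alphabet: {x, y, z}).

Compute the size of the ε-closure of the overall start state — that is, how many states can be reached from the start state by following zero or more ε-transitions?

Work bottom-up. For each fragment F, track |ε-closure(F.start)| and whether F's accept lies in that closure (i.e. whether F accepts ε). A single-symbol fragment has closure size 1 and does not accept ε.
  y|z → |closure| = 1 + 1 + 1 = 3 (the new accept is not ε-reachable since no branch accepts ε)
  x(y|z) → same as the first factor's closure: |closure| = 1
  x(y|z)|z → new start ε-reaches every alternative's start; none of them accept ε, so the new accept is not reached: |closure| = 1 + 1 + 1 = 3

3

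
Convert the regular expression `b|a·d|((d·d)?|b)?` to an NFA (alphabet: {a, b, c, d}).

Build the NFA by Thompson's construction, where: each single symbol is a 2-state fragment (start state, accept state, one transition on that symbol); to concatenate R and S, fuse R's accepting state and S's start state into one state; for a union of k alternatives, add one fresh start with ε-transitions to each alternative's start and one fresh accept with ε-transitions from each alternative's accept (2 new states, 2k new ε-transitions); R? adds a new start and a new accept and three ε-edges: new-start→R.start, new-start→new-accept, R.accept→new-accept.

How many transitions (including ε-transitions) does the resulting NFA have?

Recursing over subexpressions:
Each of the 6 symbol leaves contributes 1 transition (1 symbol, 0 ε).
  a·d — 2 transitions (2 symbol, 0 ε)
  d·d — 2 transitions (2 symbol, 0 ε)
  (d·d)? — 5 transitions (2 symbol, 3 ε)
  (d·d)?|b — 10 transitions (3 symbol, 7 ε)
  ((d·d)?|b)? — 13 transitions (3 symbol, 10 ε)
  b|a·d|((d·d)?|b)? — 22 transitions (6 symbol, 16 ε)

22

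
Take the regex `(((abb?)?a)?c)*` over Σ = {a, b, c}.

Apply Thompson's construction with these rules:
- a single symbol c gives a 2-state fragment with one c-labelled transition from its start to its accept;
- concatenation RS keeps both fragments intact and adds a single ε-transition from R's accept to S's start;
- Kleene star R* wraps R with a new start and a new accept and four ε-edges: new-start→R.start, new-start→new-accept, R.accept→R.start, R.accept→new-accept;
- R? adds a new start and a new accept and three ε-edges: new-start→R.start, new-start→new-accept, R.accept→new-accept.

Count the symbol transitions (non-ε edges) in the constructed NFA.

By structural recursion:
Each of the 5 symbol leaves contributes exactly 1 symbol transition.
  b? = 1 symbol transition
  abb? = 3 symbol transitions
  (abb?)? = 3 symbol transitions
  (abb?)?a = 4 symbol transitions
  ((abb?)?a)? = 4 symbol transitions
  ((abb?)?a)?c = 5 symbol transitions
  (((abb?)?a)?c)* = 5 symbol transitions

5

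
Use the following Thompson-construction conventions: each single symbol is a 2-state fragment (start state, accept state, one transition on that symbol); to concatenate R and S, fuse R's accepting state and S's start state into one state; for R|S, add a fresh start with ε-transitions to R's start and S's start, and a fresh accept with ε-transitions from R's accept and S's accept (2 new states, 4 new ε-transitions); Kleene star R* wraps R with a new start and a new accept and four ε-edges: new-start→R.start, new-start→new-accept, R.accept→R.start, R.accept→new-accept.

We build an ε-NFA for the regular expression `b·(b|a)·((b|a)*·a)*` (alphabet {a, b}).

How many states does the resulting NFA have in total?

Building bottom-up:
Each of the 6 symbol leaves contributes a 2-state fragment.
  b|a → 6 states
  b|a → 6 states
  (b|a)* → 8 states
  (b|a)*·a → 9 states
  ((b|a)*·a)* → 11 states
  b·(b|a)·((b|a)*·a)* → 17 states

17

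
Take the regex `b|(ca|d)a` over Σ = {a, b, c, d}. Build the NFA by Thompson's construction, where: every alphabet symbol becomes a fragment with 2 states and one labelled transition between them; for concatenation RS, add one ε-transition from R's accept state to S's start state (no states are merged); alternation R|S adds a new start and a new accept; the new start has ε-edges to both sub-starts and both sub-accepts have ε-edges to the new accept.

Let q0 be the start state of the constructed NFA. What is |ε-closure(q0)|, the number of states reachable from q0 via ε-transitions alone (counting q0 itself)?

Compute the ε-closure size of each fragment's start state recursively; a symbol fragment's start has no outgoing ε-edge, so its closure is just itself (size 1).
  ca — same as the first factor's closure: |ε-closure| = 1
  ca|d — |ε-closure| = 1 + 1 + 1 = 3 (the new accept is not ε-reachable since no branch accepts ε)
  (ca|d)a — same as the first factor's closure: |ε-closure| = 3
  b|(ca|d)a — |ε-closure| = 1 + 1 + 3 = 5 (the new accept is not ε-reachable since no branch accepts ε)

5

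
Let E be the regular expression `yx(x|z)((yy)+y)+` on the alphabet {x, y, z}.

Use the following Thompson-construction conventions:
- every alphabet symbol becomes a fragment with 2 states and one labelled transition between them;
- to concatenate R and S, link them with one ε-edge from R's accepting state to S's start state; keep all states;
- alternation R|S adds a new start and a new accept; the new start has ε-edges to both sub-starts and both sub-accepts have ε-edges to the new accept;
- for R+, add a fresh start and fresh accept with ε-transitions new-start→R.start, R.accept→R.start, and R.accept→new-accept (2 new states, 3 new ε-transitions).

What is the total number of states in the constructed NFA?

Per subexpression:
Each of the 7 symbol leaves contributes a 2-state fragment.
  x|z → 6 states
  yy → 4 states
  (yy)+ → 6 states
  (yy)+y → 8 states
  ((yy)+y)+ → 10 states
  yx(x|z)((yy)+y)+ → 20 states

20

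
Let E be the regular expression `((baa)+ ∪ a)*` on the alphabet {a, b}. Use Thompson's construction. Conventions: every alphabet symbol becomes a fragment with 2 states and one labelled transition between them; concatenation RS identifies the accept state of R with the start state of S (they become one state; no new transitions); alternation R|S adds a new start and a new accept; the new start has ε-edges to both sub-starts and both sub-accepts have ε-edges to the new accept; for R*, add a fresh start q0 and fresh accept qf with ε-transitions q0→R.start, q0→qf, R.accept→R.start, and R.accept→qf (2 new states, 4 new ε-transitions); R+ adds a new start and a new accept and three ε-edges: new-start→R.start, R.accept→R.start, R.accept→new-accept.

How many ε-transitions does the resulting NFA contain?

Bottom-up over the parse tree:
Each of the 4 symbol leaves contributes 0 ε-transitions.
  baa → 0 ε-transitions
  (baa)+ → 3 ε-transitions
  (baa)+ ∪ a → 7 ε-transitions
  ((baa)+ ∪ a)* → 11 ε-transitions

11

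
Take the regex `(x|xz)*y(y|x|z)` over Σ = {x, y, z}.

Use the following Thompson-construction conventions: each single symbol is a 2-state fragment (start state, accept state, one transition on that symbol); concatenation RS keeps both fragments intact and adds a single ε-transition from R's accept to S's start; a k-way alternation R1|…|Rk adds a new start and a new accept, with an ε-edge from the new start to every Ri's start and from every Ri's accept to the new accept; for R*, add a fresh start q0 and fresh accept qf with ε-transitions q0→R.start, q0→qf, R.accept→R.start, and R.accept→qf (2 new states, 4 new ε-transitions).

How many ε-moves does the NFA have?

Bottom-up over the parse tree:
Each of the 7 symbol leaves contributes 0 ε-transitions.
  xz — 1 ε-transition
  x|xz — 5 ε-transitions
  (x|xz)* — 9 ε-transitions
  y|x|z — 6 ε-transitions
  (x|xz)*y(y|x|z) — 17 ε-transitions

17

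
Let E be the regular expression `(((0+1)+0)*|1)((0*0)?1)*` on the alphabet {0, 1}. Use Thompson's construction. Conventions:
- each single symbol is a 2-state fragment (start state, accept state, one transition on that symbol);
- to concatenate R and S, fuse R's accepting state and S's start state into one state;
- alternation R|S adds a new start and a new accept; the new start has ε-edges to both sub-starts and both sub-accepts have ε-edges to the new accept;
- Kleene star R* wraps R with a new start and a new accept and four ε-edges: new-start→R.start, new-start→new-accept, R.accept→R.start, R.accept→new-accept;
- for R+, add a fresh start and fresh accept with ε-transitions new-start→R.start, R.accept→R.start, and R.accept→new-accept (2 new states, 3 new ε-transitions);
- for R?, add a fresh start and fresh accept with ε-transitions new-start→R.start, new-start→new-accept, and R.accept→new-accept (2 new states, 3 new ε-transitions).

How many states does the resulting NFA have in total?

23

Recursing over subexpressions:
Each of the 7 symbol leaves contributes a 2-state fragment.
  0+ → 4 states
  0+1 → 5 states
  (0+1)+ → 7 states
  (0+1)+0 → 8 states
  ((0+1)+0)* → 10 states
  ((0+1)+0)*|1 → 14 states
  0* → 4 states
  0*0 → 5 states
  (0*0)? → 7 states
  (0*0)?1 → 8 states
  ((0*0)?1)* → 10 states
  (((0+1)+0)*|1)((0*0)?1)* → 23 states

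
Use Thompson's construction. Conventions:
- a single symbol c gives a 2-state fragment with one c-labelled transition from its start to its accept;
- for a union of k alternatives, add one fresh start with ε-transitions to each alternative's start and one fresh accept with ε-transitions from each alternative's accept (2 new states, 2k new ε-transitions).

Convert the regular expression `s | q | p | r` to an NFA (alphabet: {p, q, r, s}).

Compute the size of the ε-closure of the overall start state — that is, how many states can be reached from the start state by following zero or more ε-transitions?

5

Work bottom-up. For each fragment F, track |ε-closure(F.start)| and whether F's accept lies in that closure (i.e. whether F accepts ε). A single-symbol fragment has closure size 1 and does not accept ε.
  s | q | p | r : new start ε-reaches every alternative's start; none of them accept ε, so the new accept is not reached: |ε-closure| = 1 + 1 + 1 + 1 + 1 = 5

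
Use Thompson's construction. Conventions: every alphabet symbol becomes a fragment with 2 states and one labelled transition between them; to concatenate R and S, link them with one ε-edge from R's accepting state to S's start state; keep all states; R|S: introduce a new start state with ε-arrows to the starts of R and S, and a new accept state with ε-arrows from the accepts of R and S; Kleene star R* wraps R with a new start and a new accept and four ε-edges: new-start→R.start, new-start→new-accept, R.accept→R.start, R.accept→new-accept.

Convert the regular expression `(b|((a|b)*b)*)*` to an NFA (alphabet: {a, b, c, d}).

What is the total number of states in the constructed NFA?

18

Recursing over subexpressions:
Each of the 4 symbol leaves contributes a 2-state fragment.
  a|b : 6 states
  (a|b)* : 8 states
  (a|b)*b : 10 states
  ((a|b)*b)* : 12 states
  b|((a|b)*b)* : 16 states
  (b|((a|b)*b)*)* : 18 states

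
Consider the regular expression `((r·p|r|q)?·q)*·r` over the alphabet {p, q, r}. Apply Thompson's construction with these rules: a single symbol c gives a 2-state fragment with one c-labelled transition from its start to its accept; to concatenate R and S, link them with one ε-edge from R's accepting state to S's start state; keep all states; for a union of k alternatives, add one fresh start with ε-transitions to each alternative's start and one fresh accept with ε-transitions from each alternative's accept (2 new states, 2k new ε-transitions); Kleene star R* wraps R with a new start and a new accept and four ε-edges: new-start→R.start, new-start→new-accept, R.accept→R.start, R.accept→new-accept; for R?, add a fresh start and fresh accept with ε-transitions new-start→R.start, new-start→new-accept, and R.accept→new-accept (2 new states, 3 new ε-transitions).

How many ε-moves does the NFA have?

16

Per subexpression:
Each of the 6 symbol leaves contributes 0 ε-transitions.
  r·p → 1 ε-transition
  r·p|r|q → 7 ε-transitions
  (r·p|r|q)? → 10 ε-transitions
  (r·p|r|q)?·q → 11 ε-transitions
  ((r·p|r|q)?·q)* → 15 ε-transitions
  ((r·p|r|q)?·q)*·r → 16 ε-transitions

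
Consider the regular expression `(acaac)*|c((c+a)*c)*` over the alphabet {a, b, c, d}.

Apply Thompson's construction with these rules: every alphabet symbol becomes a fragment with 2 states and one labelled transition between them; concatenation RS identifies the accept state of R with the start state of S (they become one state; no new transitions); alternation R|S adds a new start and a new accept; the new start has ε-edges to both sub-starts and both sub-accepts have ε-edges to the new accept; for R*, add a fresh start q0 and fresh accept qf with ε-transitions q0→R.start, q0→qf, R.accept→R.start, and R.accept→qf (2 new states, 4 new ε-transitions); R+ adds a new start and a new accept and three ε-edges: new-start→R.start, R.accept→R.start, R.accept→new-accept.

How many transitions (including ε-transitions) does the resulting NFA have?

Per subexpression:
Each of the 9 symbol leaves contributes 1 transition (1 symbol, 0 ε).
  acaac : 5 transitions (5 symbol, 0 ε)
  (acaac)* : 9 transitions (5 symbol, 4 ε)
  c+ : 4 transitions (1 symbol, 3 ε)
  c+a : 5 transitions (2 symbol, 3 ε)
  (c+a)* : 9 transitions (2 symbol, 7 ε)
  (c+a)*c : 10 transitions (3 symbol, 7 ε)
  ((c+a)*c)* : 14 transitions (3 symbol, 11 ε)
  c((c+a)*c)* : 15 transitions (4 symbol, 11 ε)
  (acaac)*|c((c+a)*c)* : 28 transitions (9 symbol, 19 ε)

28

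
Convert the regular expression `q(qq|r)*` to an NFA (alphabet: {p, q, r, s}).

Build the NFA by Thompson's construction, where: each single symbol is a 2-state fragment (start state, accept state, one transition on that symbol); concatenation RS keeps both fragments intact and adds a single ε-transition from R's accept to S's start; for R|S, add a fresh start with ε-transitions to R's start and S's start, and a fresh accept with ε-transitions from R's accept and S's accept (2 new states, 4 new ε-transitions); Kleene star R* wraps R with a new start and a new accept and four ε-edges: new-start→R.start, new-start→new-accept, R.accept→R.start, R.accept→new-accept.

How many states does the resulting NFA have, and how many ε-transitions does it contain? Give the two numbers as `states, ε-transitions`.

12, 10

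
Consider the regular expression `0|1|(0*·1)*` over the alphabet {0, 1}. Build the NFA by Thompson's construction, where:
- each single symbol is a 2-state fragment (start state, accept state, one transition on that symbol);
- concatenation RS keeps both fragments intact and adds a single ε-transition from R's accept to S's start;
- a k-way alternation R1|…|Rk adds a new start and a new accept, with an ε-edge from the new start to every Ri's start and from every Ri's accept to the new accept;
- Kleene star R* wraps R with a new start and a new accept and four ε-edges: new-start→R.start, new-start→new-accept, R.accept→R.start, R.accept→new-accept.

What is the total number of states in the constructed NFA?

Bottom-up over the parse tree:
Each of the 4 symbol leaves contributes a 2-state fragment.
  0* = 4 states
  0*·1 = 6 states
  (0*·1)* = 8 states
  0|1|(0*·1)* = 14 states

14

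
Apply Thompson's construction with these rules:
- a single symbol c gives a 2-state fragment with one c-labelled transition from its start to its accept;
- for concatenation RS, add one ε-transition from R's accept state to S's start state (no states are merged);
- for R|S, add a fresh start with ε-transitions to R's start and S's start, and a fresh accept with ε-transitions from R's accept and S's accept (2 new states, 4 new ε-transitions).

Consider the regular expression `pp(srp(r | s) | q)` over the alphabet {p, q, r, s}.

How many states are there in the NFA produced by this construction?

20

By structural recursion:
Each of the 8 symbol leaves contributes a 2-state fragment.
  r | s : 6 states
  srp(r | s) : 12 states
  srp(r | s) | q : 16 states
  pp(srp(r | s) | q) : 20 states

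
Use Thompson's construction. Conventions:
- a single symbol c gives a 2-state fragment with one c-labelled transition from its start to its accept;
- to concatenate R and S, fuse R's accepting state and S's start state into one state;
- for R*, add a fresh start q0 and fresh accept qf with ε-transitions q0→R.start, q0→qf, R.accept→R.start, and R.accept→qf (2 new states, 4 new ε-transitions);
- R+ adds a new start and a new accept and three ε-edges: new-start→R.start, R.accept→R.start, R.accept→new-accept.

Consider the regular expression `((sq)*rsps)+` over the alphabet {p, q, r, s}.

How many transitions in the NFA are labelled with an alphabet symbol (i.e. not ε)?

6

Building bottom-up:
Each of the 6 symbol leaves contributes exactly 1 symbol transition.
  sq : 2 symbol transitions
  (sq)* : 2 symbol transitions
  (sq)*rsps : 6 symbol transitions
  ((sq)*rsps)+ : 6 symbol transitions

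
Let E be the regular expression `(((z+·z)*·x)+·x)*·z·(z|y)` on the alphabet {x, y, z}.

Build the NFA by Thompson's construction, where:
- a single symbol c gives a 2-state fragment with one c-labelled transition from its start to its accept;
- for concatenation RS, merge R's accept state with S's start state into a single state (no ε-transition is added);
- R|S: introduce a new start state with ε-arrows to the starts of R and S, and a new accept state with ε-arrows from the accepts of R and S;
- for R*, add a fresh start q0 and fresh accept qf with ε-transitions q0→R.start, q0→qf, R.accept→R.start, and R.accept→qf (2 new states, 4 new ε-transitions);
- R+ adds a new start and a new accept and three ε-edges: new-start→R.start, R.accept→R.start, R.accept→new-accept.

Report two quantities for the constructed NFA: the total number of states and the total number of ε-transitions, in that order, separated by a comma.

19, 18

Recursing over subexpressions:
Each of the 7 symbol leaves contributes 2 states and 0 ε-transitions.
  z+ → 4 states, 3 ε-transitions
  z+·z → 5 states, 3 ε-transitions
  (z+·z)* → 7 states, 7 ε-transitions
  (z+·z)*·x → 8 states, 7 ε-transitions
  ((z+·z)*·x)+ → 10 states, 10 ε-transitions
  ((z+·z)*·x)+·x → 11 states, 10 ε-transitions
  (((z+·z)*·x)+·x)* → 13 states, 14 ε-transitions
  z|y → 6 states, 4 ε-transitions
  (((z+·z)*·x)+·x)*·z·(z|y) → 19 states, 18 ε-transitions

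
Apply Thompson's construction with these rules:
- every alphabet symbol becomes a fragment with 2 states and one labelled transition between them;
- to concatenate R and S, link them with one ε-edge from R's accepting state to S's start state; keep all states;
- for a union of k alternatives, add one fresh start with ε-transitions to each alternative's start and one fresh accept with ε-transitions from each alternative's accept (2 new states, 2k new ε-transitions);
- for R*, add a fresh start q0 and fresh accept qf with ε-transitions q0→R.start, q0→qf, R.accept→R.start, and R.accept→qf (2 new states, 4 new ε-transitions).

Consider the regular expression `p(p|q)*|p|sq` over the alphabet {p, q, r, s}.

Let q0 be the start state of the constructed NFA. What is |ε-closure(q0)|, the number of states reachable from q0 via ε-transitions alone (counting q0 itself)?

Work bottom-up. For each fragment F, track |ε-closure(F.start)| and whether F's accept lies in that closure (i.e. whether F accepts ε). A single-symbol fragment has closure size 1 and does not accept ε.
  p|q : new start ε-reaches every alternative's start; none of them accept ε, so the new accept is not reached: |closure| = 1 + 1 + 1 = 3
  (p|q)* : new start has ε-edges to the inner start and to the new accept, so |closure| = 2 + 3 = 5
  p(p|q)* : |closure| equals the left operand's closure size = 1 (its accept is not ε-reachable, so the closure stops there)
  sq : |closure| equals the left operand's closure size = 1 (its accept is not ε-reachable, so the closure stops there)
  p(p|q)*|p|sq : |closure| = 1 + 1 + 1 + 1 = 4 (the new accept is not ε-reachable since no branch accepts ε)

4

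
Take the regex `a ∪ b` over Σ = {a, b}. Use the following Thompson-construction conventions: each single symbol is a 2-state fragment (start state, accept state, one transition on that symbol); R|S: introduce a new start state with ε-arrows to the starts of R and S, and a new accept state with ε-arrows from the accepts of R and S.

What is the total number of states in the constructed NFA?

By structural recursion:
Each of the 2 symbol leaves contributes a 2-state fragment.
  a ∪ b = 6 states

6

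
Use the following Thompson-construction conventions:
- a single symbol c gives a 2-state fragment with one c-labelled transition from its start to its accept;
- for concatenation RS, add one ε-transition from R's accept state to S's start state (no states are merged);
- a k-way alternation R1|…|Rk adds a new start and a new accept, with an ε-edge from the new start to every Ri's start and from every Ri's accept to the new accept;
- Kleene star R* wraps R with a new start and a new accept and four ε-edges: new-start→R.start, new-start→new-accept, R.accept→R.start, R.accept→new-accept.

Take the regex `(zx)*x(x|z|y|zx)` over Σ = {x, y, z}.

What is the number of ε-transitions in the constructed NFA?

16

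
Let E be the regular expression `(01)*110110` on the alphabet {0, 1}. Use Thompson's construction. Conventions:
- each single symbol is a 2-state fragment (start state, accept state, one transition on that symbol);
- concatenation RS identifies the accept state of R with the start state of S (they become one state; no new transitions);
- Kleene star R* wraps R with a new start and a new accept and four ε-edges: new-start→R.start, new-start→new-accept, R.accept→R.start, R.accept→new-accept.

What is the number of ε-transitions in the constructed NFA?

Recursing over subexpressions:
Each of the 8 symbol leaves contributes 0 ε-transitions.
  01 : 0 ε-transitions
  (01)* : 4 ε-transitions
  (01)*110110 : 4 ε-transitions

4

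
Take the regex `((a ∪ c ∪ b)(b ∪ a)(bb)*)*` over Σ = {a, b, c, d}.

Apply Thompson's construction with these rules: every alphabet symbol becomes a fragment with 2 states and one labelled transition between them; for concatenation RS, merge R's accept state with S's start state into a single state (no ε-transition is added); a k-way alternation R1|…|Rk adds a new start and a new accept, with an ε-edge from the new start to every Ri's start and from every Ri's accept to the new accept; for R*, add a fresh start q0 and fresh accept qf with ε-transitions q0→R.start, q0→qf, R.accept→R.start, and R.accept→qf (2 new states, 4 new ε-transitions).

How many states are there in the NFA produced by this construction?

19

By structural recursion:
Each of the 7 symbol leaves contributes a 2-state fragment.
  a ∪ c ∪ b = 8 states
  b ∪ a = 6 states
  bb = 3 states
  (bb)* = 5 states
  (a ∪ c ∪ b)(b ∪ a)(bb)* = 17 states
  ((a ∪ c ∪ b)(b ∪ a)(bb)*)* = 19 states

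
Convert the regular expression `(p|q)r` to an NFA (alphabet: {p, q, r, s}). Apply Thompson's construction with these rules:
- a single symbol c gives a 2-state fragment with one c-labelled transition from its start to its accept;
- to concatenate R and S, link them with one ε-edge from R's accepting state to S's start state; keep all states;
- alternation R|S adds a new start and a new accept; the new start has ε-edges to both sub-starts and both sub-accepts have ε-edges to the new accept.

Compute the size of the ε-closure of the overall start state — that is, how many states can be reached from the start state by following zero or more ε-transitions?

3

Let C(F) = |ε-closure(F.start)| within fragment F, and note whether F accepts ε. Symbol fragments have C = 1 and do not accept ε. Then:
  p|q → |ε-closure| = 1 + 1 + 1 = 3 (the new accept is not ε-reachable since no branch accepts ε)
  (p|q)r → |ε-closure| equals the left operand's closure size = 3 (its accept is not ε-reachable, so the closure stops there)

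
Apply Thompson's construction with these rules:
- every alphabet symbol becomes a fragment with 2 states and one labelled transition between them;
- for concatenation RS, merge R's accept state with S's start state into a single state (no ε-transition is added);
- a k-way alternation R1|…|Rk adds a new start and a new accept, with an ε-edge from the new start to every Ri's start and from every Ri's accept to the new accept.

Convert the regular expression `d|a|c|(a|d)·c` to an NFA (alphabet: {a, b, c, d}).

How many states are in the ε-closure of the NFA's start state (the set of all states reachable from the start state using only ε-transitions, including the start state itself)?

Let C(F) = |ε-closure(F.start)| within fragment F, and note whether F accepts ε. Symbol fragments have C = 1 and do not accept ε. Then:
  a|d : |closure| = 1 + 1 + 1 = 3 (the new accept is not ε-reachable since no branch accepts ε)
  (a|d)·c : |closure| equals the left operand's closure size = 3 (its accept is not ε-reachable, so the closure stops there)
  d|a|c|(a|d)·c : new start ε-reaches every alternative's start; none of them accept ε, so the new accept is not reached: |closure| = 1 + 1 + 1 + 1 + 3 = 7

7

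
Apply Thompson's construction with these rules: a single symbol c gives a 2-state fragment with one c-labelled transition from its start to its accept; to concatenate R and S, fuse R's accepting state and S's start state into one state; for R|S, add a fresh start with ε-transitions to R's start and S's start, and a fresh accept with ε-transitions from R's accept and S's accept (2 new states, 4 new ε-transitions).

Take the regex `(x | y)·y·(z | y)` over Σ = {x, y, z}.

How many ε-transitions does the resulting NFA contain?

8

Building bottom-up:
Each of the 5 symbol leaves contributes 0 ε-transitions.
  x | y = 4 ε-transitions
  z | y = 4 ε-transitions
  (x | y)·y·(z | y) = 8 ε-transitions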